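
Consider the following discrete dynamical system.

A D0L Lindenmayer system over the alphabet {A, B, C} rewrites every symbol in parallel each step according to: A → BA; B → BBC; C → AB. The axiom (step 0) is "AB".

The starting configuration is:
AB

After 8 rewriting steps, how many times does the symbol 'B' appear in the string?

gen 0: AB
gen 1: BABBC
gen 2: BBCBABBCBBCAB
gen 3: BBCBBCABBBCBABBCBBCABBBCBBCABBABBC
gen 4: BBCBBCABBBCBBCABBABBCBBCBBCABBBCBABBCBBCABBBCBBCABBABBCBBCBBCABBBCBBCABBABBCBBCBABBCBBCAB
gen 5: BBCBBCABBBCBBCABBABBCBBCBBCABBBCBBCABBABBCBBCBABBCBBCABBBC…CBBCABBABBCBBCBABBCBBCABBBCBBCABBBCBABBCBBCABBBCBBCABBABBC  (len 233)
gen 6: BBCBBCABBBCBBCABBABBCBBCBBCABBBCBBCABBABBCBBCBABBCBBCABBBC…CBABBCBBCABBBCBBCABBABBCBBCBBCABBBCBBCABBABBCBBCBABBCBBCAB  (len 610)
gen 7: BBCBBCABBBCBBCABBABBCBBCBBCABBBCBBCABBABBCBBCBABBCBBCABBBC…CBBCABBABBCBBCBABBCBBCABBBCBBCABBBCBABBCBBCABBBCBBCABBABBC  (len 1597)
gen 8: BBCBBCABBBCBBCABBABBCBBCBBCABBBCBBCABBABBCBBCBABBCBBCABBBC…CBABBCBBCABBBCBBCABBABBCBBCBBCABBBCBBCABBABBCBBCBABBCBBCAB  (len 4181)

2584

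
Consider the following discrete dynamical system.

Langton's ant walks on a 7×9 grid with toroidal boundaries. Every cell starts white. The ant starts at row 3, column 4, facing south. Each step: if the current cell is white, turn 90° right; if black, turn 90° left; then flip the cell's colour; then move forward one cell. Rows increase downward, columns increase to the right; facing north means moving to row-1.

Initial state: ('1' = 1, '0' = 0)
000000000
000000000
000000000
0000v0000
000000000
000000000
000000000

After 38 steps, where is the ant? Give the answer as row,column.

0,5

0) 000000000
000000000
000000000
0000v0000
000000000
000000000
000000000
1) 000000000
000000000
000000000
000<10000
000000000
000000000
000000000
2) 000000000
000000000
000^00000
000110000
000000000
000000000
000000000
3) 000000000
000000000
0001>0000
000110000
000000000
000000000
000000000
4) 000000000
000000000
000110000
0001v0000
000000000
000000000
000000000
5) 000000000
000000000
000110000
00010>000
000000000
000000000
000000000
6) 000000000
000000000
000110000
000101000
00000v000
000000000
000000000
7) 000000000
000000000
000110000
000101000
0000<1000
000000000
000000000
8) 000000000
000000000
000110000
0001^1000
000011000
000000000
000000000
9) 000000000
000000000
000110000
00011>000
000011000
000000000
000000000
10) 000000000
000000000
00011^000
000110000
000011000
000000000
000000000
11) 000000000
000000000
000111>00
000110000
000011000
000000000
000000000
12) 000000000
000000000
000111100
000110v00
000011000
000000000
000000000
13) 000000000
000000000
000111100
00011<100
000011000
000000000
000000000
14) 000000000
000000000
00011^100
000111100
000011000
000000000
000000000
15) 000000000
000000000
0001<0100
000111100
000011000
000000000
000000000
16) 000000000
000000000
000100100
0001v1100
000011000
000000000
000000000
17) 000000000
000000000
000100100
00010>100
000011000
000000000
000000000
18) 000000000
000000000
00010^100
000100100
000011000
000000000
000000000
19) 000000000
000000000
000101>00
000100100
000011000
000000000
000000000
20) 000000000
000000^00
000101000
000100100
000011000
000000000
000000000
21) 000000000
0000001>0
000101000
000100100
000011000
000000000
000000000
22) 000000000
000000110
0001010v0
000100100
000011000
000000000
000000000
23) 000000000
000000110
000101<10
000100100
000011000
000000000
000000000
24) 000000000
000000^10
000101110
000100100
000011000
000000000
000000000
25) 000000000
00000<010
000101110
000100100
000011000
000000000
000000000
26) 00000^000
000001010
000101110
000100100
000011000
000000000
000000000
27) 000001>00
000001010
000101110
000100100
000011000
000000000
000000000
28) 000001100
000001v10
000101110
000100100
000011000
000000000
000000000
29) 000001100
00000<110
000101110
000100100
000011000
000000000
000000000
30) 000001100
000000110
00010v110
000100100
000011000
000000000
000000000
31) 000001100
000000110
000100>10
000100100
000011000
000000000
000000000
32) 000001100
000000^10
000100010
000100100
000011000
000000000
000000000
33) 000001100
00000<010
000100010
000100100
000011000
000000000
000000000
34) 00000^100
000001010
000100010
000100100
000011000
000000000
000000000
35) 0000<0100
000001010
000100010
000100100
000011000
000000000
000000000
36) 000010100
000001010
000100010
000100100
000011000
000000000
0000^0000
37) 000010100
000001010
000100010
000100100
000011000
000000000
00001>000
38) 00001v100
000001010
000100010
000100100
000011000
000000000
000011000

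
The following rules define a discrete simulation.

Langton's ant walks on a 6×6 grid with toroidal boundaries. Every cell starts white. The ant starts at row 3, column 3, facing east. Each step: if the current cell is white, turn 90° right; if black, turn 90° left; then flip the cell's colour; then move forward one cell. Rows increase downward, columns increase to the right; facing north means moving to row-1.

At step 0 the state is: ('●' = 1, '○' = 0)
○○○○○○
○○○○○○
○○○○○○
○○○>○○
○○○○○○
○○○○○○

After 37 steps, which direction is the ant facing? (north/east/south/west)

north

t=0: ○○○○○○
○○○○○○
○○○○○○
○○○>○○
○○○○○○
○○○○○○
t=1: ○○○○○○
○○○○○○
○○○○○○
○○○●○○
○○○v○○
○○○○○○
t=2: ○○○○○○
○○○○○○
○○○○○○
○○○●○○
○○<●○○
○○○○○○
t=3: ○○○○○○
○○○○○○
○○○○○○
○○^●○○
○○●●○○
○○○○○○
t=4: ○○○○○○
○○○○○○
○○○○○○
○○●>○○
○○●●○○
○○○○○○
t=5: ○○○○○○
○○○○○○
○○○^○○
○○●○○○
○○●●○○
○○○○○○
t=6: ○○○○○○
○○○○○○
○○○●>○
○○●○○○
○○●●○○
○○○○○○
t=7: ○○○○○○
○○○○○○
○○○●●○
○○●○v○
○○●●○○
○○○○○○
t=8: ○○○○○○
○○○○○○
○○○●●○
○○●<●○
○○●●○○
○○○○○○
t=9: ○○○○○○
○○○○○○
○○○^●○
○○●●●○
○○●●○○
○○○○○○
t=10: ○○○○○○
○○○○○○
○○<○●○
○○●●●○
○○●●○○
○○○○○○
t=11: ○○○○○○
○○^○○○
○○●○●○
○○●●●○
○○●●○○
○○○○○○
t=12: ○○○○○○
○○●>○○
○○●○●○
○○●●●○
○○●●○○
○○○○○○
t=13: ○○○○○○
○○●●○○
○○●v●○
○○●●●○
○○●●○○
○○○○○○
t=14: ○○○○○○
○○●●○○
○○<●●○
○○●●●○
○○●●○○
○○○○○○
t=15: ○○○○○○
○○●●○○
○○○●●○
○○v●●○
○○●●○○
○○○○○○
t=16: ○○○○○○
○○●●○○
○○○●●○
○○○>●○
○○●●○○
○○○○○○
t=17: ○○○○○○
○○●●○○
○○○^●○
○○○○●○
○○●●○○
○○○○○○
t=18: ○○○○○○
○○●●○○
○○<○●○
○○○○●○
○○●●○○
○○○○○○
t=19: ○○○○○○
○○^●○○
○○●○●○
○○○○●○
○○●●○○
○○○○○○
t=20: ○○○○○○
○<○●○○
○○●○●○
○○○○●○
○○●●○○
○○○○○○
t=21: ○^○○○○
○●○●○○
○○●○●○
○○○○●○
○○●●○○
○○○○○○
t=22: ○●>○○○
○●○●○○
○○●○●○
○○○○●○
○○●●○○
○○○○○○
t=23: ○●●○○○
○●v●○○
○○●○●○
○○○○●○
○○●●○○
○○○○○○
t=24: ○●●○○○
○<●●○○
○○●○●○
○○○○●○
○○●●○○
○○○○○○
t=25: ○●●○○○
○○●●○○
○v●○●○
○○○○●○
○○●●○○
○○○○○○
t=26: ○●●○○○
○○●●○○
<●●○●○
○○○○●○
○○●●○○
○○○○○○
t=27: ○●●○○○
^○●●○○
●●●○●○
○○○○●○
○○●●○○
○○○○○○
t=28: ○●●○○○
●>●●○○
●●●○●○
○○○○●○
○○●●○○
○○○○○○
t=29: ○●●○○○
●●●●○○
●v●○●○
○○○○●○
○○●●○○
○○○○○○
t=30: ○●●○○○
●●●●○○
●○>○●○
○○○○●○
○○●●○○
○○○○○○
t=31: ○●●○○○
●●^●○○
●○○○●○
○○○○●○
○○●●○○
○○○○○○
t=32: ○●●○○○
●<○●○○
●○○○●○
○○○○●○
○○●●○○
○○○○○○
t=33: ○●●○○○
●○○●○○
●v○○●○
○○○○●○
○○●●○○
○○○○○○
t=34: ○●●○○○
●○○●○○
<●○○●○
○○○○●○
○○●●○○
○○○○○○
t=35: ○●●○○○
●○○●○○
○●○○●○
v○○○●○
○○●●○○
○○○○○○
t=36: ○●●○○○
●○○●○○
○●○○●○
●○○○●<
○○●●○○
○○○○○○
t=37: ○●●○○○
●○○●○○
○●○○●^
●○○○●●
○○●●○○
○○○○○○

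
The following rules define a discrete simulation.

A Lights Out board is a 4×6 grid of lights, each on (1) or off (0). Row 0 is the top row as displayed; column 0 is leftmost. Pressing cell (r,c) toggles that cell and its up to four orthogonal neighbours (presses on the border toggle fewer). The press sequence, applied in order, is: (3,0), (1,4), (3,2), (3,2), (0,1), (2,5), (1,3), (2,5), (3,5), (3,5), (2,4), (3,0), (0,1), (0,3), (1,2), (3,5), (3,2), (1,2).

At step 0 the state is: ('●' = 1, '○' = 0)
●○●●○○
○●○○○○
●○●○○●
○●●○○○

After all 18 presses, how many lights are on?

11

t=0: ●○●●○○
○●○○○○
●○●○○●
○●●○○○
t=1: ●○●●○○
○●○○○○
○○●○○●
●○●○○○
t=2: ●○●●●○
○●○●●●
○○●○●●
●○●○○○
t=3: ●○●●●○
○●○●●●
○○○○●●
●●○●○○
t=4: ●○●●●○
○●○●●●
○○●○●●
●○●○○○
t=5: ○●○●●○
○○○●●●
○○●○●●
●○●○○○
t=6: ○●○●●○
○○○●●○
○○●○○○
●○●○○●
t=7: ○●○○●○
○○●○○○
○○●●○○
●○●○○●
t=8: ○●○○●○
○○●○○●
○○●●●●
●○●○○○
t=9: ○●○○●○
○○●○○●
○○●●●○
●○●○●●
t=10: ○●○○●○
○○●○○●
○○●●●●
●○●○○○
t=11: ○●○○●○
○○●○●●
○○●○○○
●○●○●○
t=12: ○●○○●○
○○●○●●
●○●○○○
○●●○●○
t=13: ●○●○●○
○●●○●●
●○●○○○
○●●○●○
t=14: ●○○●○○
○●●●●●
●○●○○○
○●●○●○
t=15: ●○●●○○
○○○○●●
●○○○○○
○●●○●○
t=16: ●○●●○○
○○○○●●
●○○○○●
○●●○○●
t=17: ●○●●○○
○○○○●●
●○●○○●
○○○●○●
t=18: ●○○●○○
○●●●●●
●○○○○●
○○○●○●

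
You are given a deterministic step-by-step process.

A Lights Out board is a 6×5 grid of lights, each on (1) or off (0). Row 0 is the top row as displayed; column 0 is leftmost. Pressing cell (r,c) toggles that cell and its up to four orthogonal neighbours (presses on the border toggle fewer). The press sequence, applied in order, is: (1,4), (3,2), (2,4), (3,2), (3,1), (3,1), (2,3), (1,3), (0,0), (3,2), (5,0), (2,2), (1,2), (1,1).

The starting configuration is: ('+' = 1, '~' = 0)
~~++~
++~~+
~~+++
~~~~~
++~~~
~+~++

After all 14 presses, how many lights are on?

[0] ~~++~
++~~+
~~+++
~~~~~
++~~~
~+~++
[1] ~~+++
++~+~
~~++~
~~~~~
++~~~
~+~++
[2] ~~+++
++~+~
~~~+~
~+++~
+++~~
~+~++
[3] ~~+++
++~++
~~~~+
~++++
+++~~
~+~++
[4] ~~+++
++~++
~~+~+
~~~~+
++~~~
~+~++
[5] ~~+++
++~++
~++~+
+++~+
+~~~~
~+~++
[6] ~~+++
++~++
~~+~+
~~~~+
++~~~
~+~++
[7] ~~+++
++~~+
~~~+~
~~~++
++~~~
~+~++
[8] ~~+~+
++++~
~~~~~
~~~++
++~~~
~+~++
[9] +++~+
~+++~
~~~~~
~~~++
++~~~
~+~++
[10] +++~+
~+++~
~~+~~
~++~+
+++~~
~+~++
[11] +++~+
~+++~
~~+~~
~++~+
~++~~
+~~++
[12] +++~+
~+~+~
~+~+~
~+~~+
~++~~
+~~++
[13] ++~~+
~~+~~
~+++~
~+~~+
~++~~
+~~++
[14] +~~~+
++~~~
~~++~
~+~~+
~++~~
+~~++

13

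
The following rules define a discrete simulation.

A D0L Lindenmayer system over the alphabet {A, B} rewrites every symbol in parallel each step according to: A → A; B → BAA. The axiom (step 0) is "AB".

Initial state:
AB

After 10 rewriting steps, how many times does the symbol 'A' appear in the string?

gen 0: AB
gen 1: ABAA
gen 2: ABAAAA
gen 3: ABAAAAAA
gen 4: ABAAAAAAAA
gen 5: ABAAAAAAAAAA
gen 6: ABAAAAAAAAAAAA
gen 7: ABAAAAAAAAAAAAAA
gen 8: ABAAAAAAAAAAAAAAAA
gen 9: ABAAAAAAAAAAAAAAAAAA
gen 10: ABAAAAAAAAAAAAAAAAAAAA

21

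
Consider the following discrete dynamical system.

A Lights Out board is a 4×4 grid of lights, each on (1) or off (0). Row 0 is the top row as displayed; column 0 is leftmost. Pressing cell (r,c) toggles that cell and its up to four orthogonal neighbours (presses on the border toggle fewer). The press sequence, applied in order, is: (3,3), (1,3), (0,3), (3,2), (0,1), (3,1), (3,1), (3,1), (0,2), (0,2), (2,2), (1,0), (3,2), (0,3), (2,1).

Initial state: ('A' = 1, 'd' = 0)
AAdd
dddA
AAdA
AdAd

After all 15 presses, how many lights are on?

7

0) AAdd
dddA
AAdA
AdAd
1) AAdd
dddA
AAdd
AddA
2) AAdA
ddAd
AAdA
AddA
3) AAAd
ddAA
AAdA
AddA
4) AAAd
ddAA
AAAA
AAAd
5) dddd
dAAA
AAAA
AAAd
6) dddd
dAAA
AdAA
dddd
7) dddd
dAAA
AAAA
AAAd
8) dddd
dAAA
AdAA
dddd
9) dAAA
dAdA
AdAA
dddd
10) dddd
dAAA
AdAA
dddd
11) dddd
dAdA
AAdd
ddAd
12) Addd
AddA
dAdd
ddAd
13) Addd
AddA
dAAd
dAdA
14) AdAA
Addd
dAAd
dAdA
15) AdAA
AAdd
Addd
dddA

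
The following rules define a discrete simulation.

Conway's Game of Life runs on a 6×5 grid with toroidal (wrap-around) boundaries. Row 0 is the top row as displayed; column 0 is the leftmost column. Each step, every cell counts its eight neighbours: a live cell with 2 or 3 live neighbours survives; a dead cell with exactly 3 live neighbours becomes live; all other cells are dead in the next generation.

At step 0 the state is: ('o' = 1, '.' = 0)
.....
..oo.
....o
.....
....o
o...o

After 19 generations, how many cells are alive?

11

gen 0: .....
..oo.
....o
.....
....o
o...o
gen 1: ...oo
...o.
...o.
.....
o...o
o...o
gen 2: o..o.
..oo.
.....
....o
o...o
.....
gen 3: ..ooo
..ooo
...o.
o...o
o...o
o....
gen 4: ooo..
.....
o.o..
o..o.
.o...
oo...
gen 5: o.o..
o.o..
.o..o
o.o.o
.oo.o
.....
gen 6: .....
o.ooo
..o.o
..o.o
.oo.o
o.oo.
gen 7: o....
ooo.o
..o..
..o.o
....o
o.ooo
gen 8: .....
o.ooo
..o.o
.....
.oo..
oo.o.
gen 9: .....
ooo.o
ooo.o
.ooo.
ooo..
oo...
gen 10: ..o.o
..o.o
.....
.....
...oo
o.o..
gen 11: o.o.o
.....
.....
.....
...oo
ooo..
gen 12: o.ooo
.....
.....
.....
ooooo
..o..
gen 13: .oooo
...oo
.....
ooooo
ooooo
.....
gen 14: o.o.o
o...o
.o...
.....
.....
.....
gen 15: oo.oo
...oo
o....
.....
.....
.....
gen 16: o.oo.
.ooo.
....o
.....
.....
o...o
gen 17: o....
oo...
..oo.
.....
.....
oo.oo
gen 18: ..o..
ooo.o
.oo..
.....
o...o
oo..o
gen 19: ..o..
o....
..oo.
oo...
.o..o
.o.oo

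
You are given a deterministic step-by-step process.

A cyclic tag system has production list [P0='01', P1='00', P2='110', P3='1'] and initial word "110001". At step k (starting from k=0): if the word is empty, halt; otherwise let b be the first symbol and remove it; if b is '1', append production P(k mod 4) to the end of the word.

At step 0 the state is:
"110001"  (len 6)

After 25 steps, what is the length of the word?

6

[0] "110001"  (len 6)
[1] "1000101"  (len 7)
[2] "00010100"  (len 8)
[3] "0010100"  (len 7)
[4] "010100"  (len 6)
[5] "10100"  (len 5)
[6] "010000"  (len 6)
[7] "10000"  (len 5)
[8] "00001"  (len 5)
[9] "0001"  (len 4)
[10] "001"  (len 3)
[11] "01"  (len 2)
[12] "1"  (len 1)
[13] "01"  (len 2)
[14] "1"  (len 1)
[15] "110"  (len 3)
[16] "101"  (len 3)
[17] "0101"  (len 4)
[18] "101"  (len 3)
[19] "01110"  (len 5)
[20] "1110"  (len 4)
[21] "11001"  (len 5)
[22] "100100"  (len 6)
[23] "00100110"  (len 8)
[24] "0100110"  (len 7)
[25] "100110"  (len 6)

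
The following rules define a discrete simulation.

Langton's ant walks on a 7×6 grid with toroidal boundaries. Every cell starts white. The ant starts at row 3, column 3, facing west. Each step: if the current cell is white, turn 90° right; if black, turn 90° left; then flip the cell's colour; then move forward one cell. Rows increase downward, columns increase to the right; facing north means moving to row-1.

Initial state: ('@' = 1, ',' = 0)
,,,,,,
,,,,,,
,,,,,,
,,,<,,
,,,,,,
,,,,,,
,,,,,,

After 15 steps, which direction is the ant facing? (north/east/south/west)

north

step 0: ,,,,,,
,,,,,,
,,,,,,
,,,<,,
,,,,,,
,,,,,,
,,,,,,
step 1: ,,,,,,
,,,,,,
,,,^,,
,,,@,,
,,,,,,
,,,,,,
,,,,,,
step 2: ,,,,,,
,,,,,,
,,,@>,
,,,@,,
,,,,,,
,,,,,,
,,,,,,
step 3: ,,,,,,
,,,,,,
,,,@@,
,,,@v,
,,,,,,
,,,,,,
,,,,,,
step 4: ,,,,,,
,,,,,,
,,,@@,
,,,<@,
,,,,,,
,,,,,,
,,,,,,
step 5: ,,,,,,
,,,,,,
,,,@@,
,,,,@,
,,,v,,
,,,,,,
,,,,,,
step 6: ,,,,,,
,,,,,,
,,,@@,
,,,,@,
,,<@,,
,,,,,,
,,,,,,
step 7: ,,,,,,
,,,,,,
,,,@@,
,,^,@,
,,@@,,
,,,,,,
,,,,,,
step 8: ,,,,,,
,,,,,,
,,,@@,
,,@>@,
,,@@,,
,,,,,,
,,,,,,
step 9: ,,,,,,
,,,,,,
,,,@@,
,,@@@,
,,@v,,
,,,,,,
,,,,,,
step 10: ,,,,,,
,,,,,,
,,,@@,
,,@@@,
,,@,>,
,,,,,,
,,,,,,
step 11: ,,,,,,
,,,,,,
,,,@@,
,,@@@,
,,@,@,
,,,,v,
,,,,,,
step 12: ,,,,,,
,,,,,,
,,,@@,
,,@@@,
,,@,@,
,,,<@,
,,,,,,
step 13: ,,,,,,
,,,,,,
,,,@@,
,,@@@,
,,@^@,
,,,@@,
,,,,,,
step 14: ,,,,,,
,,,,,,
,,,@@,
,,@@@,
,,@@>,
,,,@@,
,,,,,,
step 15: ,,,,,,
,,,,,,
,,,@@,
,,@@^,
,,@@,,
,,,@@,
,,,,,,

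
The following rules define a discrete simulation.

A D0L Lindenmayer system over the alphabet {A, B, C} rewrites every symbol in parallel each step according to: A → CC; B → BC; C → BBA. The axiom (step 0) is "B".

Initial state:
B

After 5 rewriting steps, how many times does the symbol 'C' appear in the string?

0) B
1) BC
2) BCBBA
3) BCBBABCBCCC
4) BCBBABCBCCCBCBBABCBBABBABBA
5) BCBBABCBCCCBCBBABCBBABBABBABCBBABCBCCCBCBBABCBCCCBCBCCCBCBCCC

25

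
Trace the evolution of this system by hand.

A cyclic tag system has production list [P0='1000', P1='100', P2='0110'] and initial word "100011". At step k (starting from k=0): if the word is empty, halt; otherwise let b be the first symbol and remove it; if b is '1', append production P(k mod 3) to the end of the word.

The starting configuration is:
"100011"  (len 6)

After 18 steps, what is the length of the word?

k=0  "100011"  (len 6)
k=1  "000111000"  (len 9)
k=2  "00111000"  (len 8)
k=3  "0111000"  (len 7)
k=4  "111000"  (len 6)
k=5  "11000100"  (len 8)
k=6  "10001000110"  (len 11)
k=7  "00010001101000"  (len 14)
k=8  "0010001101000"  (len 13)
k=9  "010001101000"  (len 12)
k=10  "10001101000"  (len 11)
k=11  "0001101000100"  (len 13)
k=12  "001101000100"  (len 12)
k=13  "01101000100"  (len 11)
k=14  "1101000100"  (len 10)
k=15  "1010001000110"  (len 13)
k=16  "0100010001101000"  (len 16)
k=17  "100010001101000"  (len 15)
k=18  "000100011010000110"  (len 18)

18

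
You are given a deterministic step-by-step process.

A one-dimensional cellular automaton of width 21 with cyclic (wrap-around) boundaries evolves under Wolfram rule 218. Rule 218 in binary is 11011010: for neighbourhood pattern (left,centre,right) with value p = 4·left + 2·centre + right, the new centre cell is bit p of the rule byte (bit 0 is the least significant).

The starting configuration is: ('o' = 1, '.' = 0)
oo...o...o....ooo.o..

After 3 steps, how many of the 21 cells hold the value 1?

15

gen 0: oo...o...o....ooo.o..
gen 1: ooo.o.o.o.o..oooo..oo
gen 2: ooo........oooooooooo
gen 3: oooo......ooooooooooo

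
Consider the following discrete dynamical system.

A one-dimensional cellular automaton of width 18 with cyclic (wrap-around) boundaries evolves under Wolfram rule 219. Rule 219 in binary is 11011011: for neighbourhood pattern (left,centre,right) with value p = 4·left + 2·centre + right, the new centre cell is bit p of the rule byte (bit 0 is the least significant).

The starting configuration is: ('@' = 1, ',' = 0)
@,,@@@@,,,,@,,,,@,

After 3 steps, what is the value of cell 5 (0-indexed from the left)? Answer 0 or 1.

1

[0] @,,@@@@,,,,@,,,,@,
[1] ,@@@@@@@@@@,@@@@,,
[2] @@@@@@@@@@@,@@@@@@
[3] @@@@@@@@@@@,@@@@@@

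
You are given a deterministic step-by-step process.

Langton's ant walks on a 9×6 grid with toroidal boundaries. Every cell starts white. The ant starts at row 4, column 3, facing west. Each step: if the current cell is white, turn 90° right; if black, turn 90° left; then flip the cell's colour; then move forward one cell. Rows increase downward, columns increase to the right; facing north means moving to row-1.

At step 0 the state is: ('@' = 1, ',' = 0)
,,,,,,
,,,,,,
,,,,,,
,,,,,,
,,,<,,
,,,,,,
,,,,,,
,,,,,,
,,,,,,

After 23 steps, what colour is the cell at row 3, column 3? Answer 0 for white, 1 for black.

1

step 0: ,,,,,,
,,,,,,
,,,,,,
,,,,,,
,,,<,,
,,,,,,
,,,,,,
,,,,,,
,,,,,,
step 1: ,,,,,,
,,,,,,
,,,,,,
,,,^,,
,,,@,,
,,,,,,
,,,,,,
,,,,,,
,,,,,,
step 2: ,,,,,,
,,,,,,
,,,,,,
,,,@>,
,,,@,,
,,,,,,
,,,,,,
,,,,,,
,,,,,,
step 3: ,,,,,,
,,,,,,
,,,,,,
,,,@@,
,,,@v,
,,,,,,
,,,,,,
,,,,,,
,,,,,,
step 4: ,,,,,,
,,,,,,
,,,,,,
,,,@@,
,,,<@,
,,,,,,
,,,,,,
,,,,,,
,,,,,,
step 5: ,,,,,,
,,,,,,
,,,,,,
,,,@@,
,,,,@,
,,,v,,
,,,,,,
,,,,,,
,,,,,,
step 6: ,,,,,,
,,,,,,
,,,,,,
,,,@@,
,,,,@,
,,<@,,
,,,,,,
,,,,,,
,,,,,,
step 7: ,,,,,,
,,,,,,
,,,,,,
,,,@@,
,,^,@,
,,@@,,
,,,,,,
,,,,,,
,,,,,,
step 8: ,,,,,,
,,,,,,
,,,,,,
,,,@@,
,,@>@,
,,@@,,
,,,,,,
,,,,,,
,,,,,,
step 9: ,,,,,,
,,,,,,
,,,,,,
,,,@@,
,,@@@,
,,@v,,
,,,,,,
,,,,,,
,,,,,,
step 10: ,,,,,,
,,,,,,
,,,,,,
,,,@@,
,,@@@,
,,@,>,
,,,,,,
,,,,,,
,,,,,,
step 11: ,,,,,,
,,,,,,
,,,,,,
,,,@@,
,,@@@,
,,@,@,
,,,,v,
,,,,,,
,,,,,,
step 12: ,,,,,,
,,,,,,
,,,,,,
,,,@@,
,,@@@,
,,@,@,
,,,<@,
,,,,,,
,,,,,,
step 13: ,,,,,,
,,,,,,
,,,,,,
,,,@@,
,,@@@,
,,@^@,
,,,@@,
,,,,,,
,,,,,,
step 14: ,,,,,,
,,,,,,
,,,,,,
,,,@@,
,,@@@,
,,@@>,
,,,@@,
,,,,,,
,,,,,,
step 15: ,,,,,,
,,,,,,
,,,,,,
,,,@@,
,,@@^,
,,@@,,
,,,@@,
,,,,,,
,,,,,,
step 16: ,,,,,,
,,,,,,
,,,,,,
,,,@@,
,,@<,,
,,@@,,
,,,@@,
,,,,,,
,,,,,,
step 17: ,,,,,,
,,,,,,
,,,,,,
,,,@@,
,,@,,,
,,@v,,
,,,@@,
,,,,,,
,,,,,,
step 18: ,,,,,,
,,,,,,
,,,,,,
,,,@@,
,,@,,,
,,@,>,
,,,@@,
,,,,,,
,,,,,,
step 19: ,,,,,,
,,,,,,
,,,,,,
,,,@@,
,,@,,,
,,@,@,
,,,@v,
,,,,,,
,,,,,,
step 20: ,,,,,,
,,,,,,
,,,,,,
,,,@@,
,,@,,,
,,@,@,
,,,@,>
,,,,,,
,,,,,,
step 21: ,,,,,,
,,,,,,
,,,,,,
,,,@@,
,,@,,,
,,@,@,
,,,@,@
,,,,,v
,,,,,,
step 22: ,,,,,,
,,,,,,
,,,,,,
,,,@@,
,,@,,,
,,@,@,
,,,@,@
,,,,<@
,,,,,,
step 23: ,,,,,,
,,,,,,
,,,,,,
,,,@@,
,,@,,,
,,@,@,
,,,@^@
,,,,@@
,,,,,,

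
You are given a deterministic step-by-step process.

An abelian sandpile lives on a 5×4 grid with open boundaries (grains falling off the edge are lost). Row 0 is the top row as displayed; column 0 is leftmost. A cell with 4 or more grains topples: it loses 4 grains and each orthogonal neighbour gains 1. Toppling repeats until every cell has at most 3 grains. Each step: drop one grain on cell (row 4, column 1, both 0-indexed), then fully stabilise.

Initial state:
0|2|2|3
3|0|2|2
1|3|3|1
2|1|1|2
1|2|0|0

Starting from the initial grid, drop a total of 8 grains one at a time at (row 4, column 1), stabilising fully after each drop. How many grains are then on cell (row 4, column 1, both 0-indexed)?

2

step 0: 0|2|2|3
3|0|2|2
1|3|3|1
2|1|1|2
1|2|0|0
step 1: 0|2|2|3
3|0|2|2
1|3|3|1
2|1|1|2
1|3|0|0
step 2: 0|2|2|3
3|0|2|2
1|3|3|1
2|2|1|2
2|0|1|0
step 3: 0|2|2|3
3|0|2|2
1|3|3|1
2|2|1|2
2|1|1|0
step 4: 0|2|2|3
3|0|2|2
1|3|3|1
2|2|1|2
2|2|1|0
step 5: 0|2|2|3
3|0|2|2
1|3|3|1
2|2|1|2
2|3|1|0
step 6: 0|2|2|3
3|0|2|2
1|3|3|1
2|3|1|2
3|0|2|0
step 7: 0|2|2|3
3|0|2|2
1|3|3|1
2|3|1|2
3|1|2|0
step 8: 0|2|2|3
3|0|2|2
1|3|3|1
2|3|1|2
3|2|2|0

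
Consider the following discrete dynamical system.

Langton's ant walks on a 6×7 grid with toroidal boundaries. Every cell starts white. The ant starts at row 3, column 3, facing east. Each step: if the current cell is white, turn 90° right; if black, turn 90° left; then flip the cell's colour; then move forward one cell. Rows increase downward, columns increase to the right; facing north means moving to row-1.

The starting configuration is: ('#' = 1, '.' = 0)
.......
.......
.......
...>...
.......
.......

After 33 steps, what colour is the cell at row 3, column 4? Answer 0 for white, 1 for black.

1

0) .......
.......
.......
...>...
.......
.......
1) .......
.......
.......
...#...
...v...
.......
2) .......
.......
.......
...#...
..<#...
.......
3) .......
.......
.......
..^#...
..##...
.......
4) .......
.......
.......
..#>...
..##...
.......
5) .......
.......
...^...
..#....
..##...
.......
6) .......
.......
...#>..
..#....
..##...
.......
7) .......
.......
...##..
..#.v..
..##...
.......
8) .......
.......
...##..
..#<#..
..##...
.......
9) .......
.......
...^#..
..###..
..##...
.......
10) .......
.......
..<.#..
..###..
..##...
.......
11) .......
..^....
..#.#..
..###..
..##...
.......
12) .......
..#>...
..#.#..
..###..
..##...
.......
13) .......
..##...
..#v#..
..###..
..##...
.......
14) .......
..##...
..<##..
..###..
..##...
.......
15) .......
..##...
...##..
..v##..
..##...
.......
16) .......
..##...
...##..
...>#..
..##...
.......
17) .......
..##...
...^#..
....#..
..##...
.......
18) .......
..##...
..<.#..
....#..
..##...
.......
19) .......
..^#...
..#.#..
....#..
..##...
.......
20) .......
.<.#...
..#.#..
....#..
..##...
.......
21) .^.....
.#.#...
..#.#..
....#..
..##...
.......
22) .#>....
.#.#...
..#.#..
....#..
..##...
.......
23) .##....
.#v#...
..#.#..
....#..
..##...
.......
24) .##....
.<##...
..#.#..
....#..
..##...
.......
25) .##....
..##...
.v#.#..
....#..
..##...
.......
26) .##....
..##...
<##.#..
....#..
..##...
.......
27) .##....
^.##...
###.#..
....#..
..##...
.......
28) .##....
#>##...
###.#..
....#..
..##...
.......
29) .##....
####...
#v#.#..
....#..
..##...
.......
30) .##....
####...
#.>.#..
....#..
..##...
.......
31) .##....
##^#...
#...#..
....#..
..##...
.......
32) .##....
#<.#...
#...#..
....#..
..##...
.......
33) .##....
#..#...
#v..#..
....#..
..##...
.......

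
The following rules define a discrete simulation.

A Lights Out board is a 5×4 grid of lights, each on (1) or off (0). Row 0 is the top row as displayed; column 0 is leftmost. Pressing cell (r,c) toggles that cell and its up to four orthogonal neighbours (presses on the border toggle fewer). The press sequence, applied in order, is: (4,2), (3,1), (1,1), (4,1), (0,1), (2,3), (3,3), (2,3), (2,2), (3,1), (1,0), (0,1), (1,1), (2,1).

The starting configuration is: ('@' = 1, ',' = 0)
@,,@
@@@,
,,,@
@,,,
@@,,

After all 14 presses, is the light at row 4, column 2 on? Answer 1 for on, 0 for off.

0

step 0: @,,@
@@@,
,,,@
@,,,
@@,,
step 1: @,,@
@@@,
,,,@
@,@,
@,@@
step 2: @,,@
@@@,
,@,@
,@,,
@@@@
step 3: @@,@
,,,,
,,,@
,@,,
@@@@
step 4: @@,@
,,,,
,,,@
,,,,
,,,@
step 5: ,,@@
,@,,
,,,@
,,,,
,,,@
step 6: ,,@@
,@,@
,,@,
,,,@
,,,@
step 7: ,,@@
,@,@
,,@@
,,@,
,,,,
step 8: ,,@@
,@,,
,,,,
,,@@
,,,,
step 9: ,,@@
,@@,
,@@@
,,,@
,,,,
step 10: ,,@@
,@@,
,,@@
@@@@
,@,,
step 11: @,@@
@,@,
@,@@
@@@@
,@,,
step 12: ,@,@
@@@,
@,@@
@@@@
,@,,
step 13: ,,,@
,,,,
@@@@
@@@@
,@,,
step 14: ,,,@
,@,,
,,,@
@,@@
,@,,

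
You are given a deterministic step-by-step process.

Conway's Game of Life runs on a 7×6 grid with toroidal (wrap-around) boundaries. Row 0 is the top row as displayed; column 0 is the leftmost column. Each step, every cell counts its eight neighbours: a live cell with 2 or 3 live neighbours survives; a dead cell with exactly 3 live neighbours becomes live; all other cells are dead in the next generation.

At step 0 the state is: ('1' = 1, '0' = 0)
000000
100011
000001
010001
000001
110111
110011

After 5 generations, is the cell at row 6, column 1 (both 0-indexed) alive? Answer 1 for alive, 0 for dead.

t=0: 000000
100011
000001
010001
000001
110111
110011
t=1: 010000
100011
000000
000011
011000
011100
011100
t=2: 010111
100001
100000
000000
110010
100000
100100
t=3: 011100
010000
100001
110001
110001
100000
111100
t=4: 000100
010000
000001
000010
000000
000000
100100
t=5: 001000
000000
000000
000000
000000
000000
000000

0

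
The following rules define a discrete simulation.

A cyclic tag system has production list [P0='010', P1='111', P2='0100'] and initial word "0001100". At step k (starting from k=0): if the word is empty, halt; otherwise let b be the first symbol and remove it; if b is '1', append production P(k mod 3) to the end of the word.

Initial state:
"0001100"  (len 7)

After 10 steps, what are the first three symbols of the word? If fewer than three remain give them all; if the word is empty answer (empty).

0) "0001100"  (len 7)
1) "001100"  (len 6)
2) "01100"  (len 5)
3) "1100"  (len 4)
4) "100010"  (len 6)
5) "00010111"  (len 8)
6) "0010111"  (len 7)
7) "010111"  (len 6)
8) "10111"  (len 5)
9) "01110100"  (len 8)
10) "1110100"  (len 7)

111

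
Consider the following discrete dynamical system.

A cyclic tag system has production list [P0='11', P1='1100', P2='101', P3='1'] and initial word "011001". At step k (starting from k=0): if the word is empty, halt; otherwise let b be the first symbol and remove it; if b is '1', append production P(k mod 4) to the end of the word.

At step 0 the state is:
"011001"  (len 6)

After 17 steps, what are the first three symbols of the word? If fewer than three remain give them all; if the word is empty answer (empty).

step 0: "011001"  (len 6)
step 1: "11001"  (len 5)
step 2: "10011100"  (len 8)
step 3: "0011100101"  (len 10)
step 4: "011100101"  (len 9)
step 5: "11100101"  (len 8)
step 6: "11001011100"  (len 11)
step 7: "1001011100101"  (len 13)
step 8: "0010111001011"  (len 13)
step 9: "010111001011"  (len 12)
step 10: "10111001011"  (len 11)
step 11: "0111001011101"  (len 13)
step 12: "111001011101"  (len 12)
step 13: "1100101110111"  (len 13)
step 14: "1001011101111100"  (len 16)
step 15: "001011101111100101"  (len 18)
step 16: "01011101111100101"  (len 17)
step 17: "1011101111100101"  (len 16)

101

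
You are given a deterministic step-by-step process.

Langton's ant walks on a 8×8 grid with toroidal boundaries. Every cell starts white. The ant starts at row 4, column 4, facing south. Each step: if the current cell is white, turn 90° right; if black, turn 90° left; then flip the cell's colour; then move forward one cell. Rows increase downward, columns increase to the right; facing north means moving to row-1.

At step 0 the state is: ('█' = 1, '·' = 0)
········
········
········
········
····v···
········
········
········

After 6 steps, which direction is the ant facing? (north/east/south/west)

[0] ········
········
········
········
····v···
········
········
········
[1] ········
········
········
········
···<█···
········
········
········
[2] ········
········
········
···^····
···██···
········
········
········
[3] ········
········
········
···█>···
···██···
········
········
········
[4] ········
········
········
···██···
···█v···
········
········
········
[5] ········
········
········
···██···
···█·>··
········
········
········
[6] ········
········
········
···██···
···█·█··
·····v··
········
········

south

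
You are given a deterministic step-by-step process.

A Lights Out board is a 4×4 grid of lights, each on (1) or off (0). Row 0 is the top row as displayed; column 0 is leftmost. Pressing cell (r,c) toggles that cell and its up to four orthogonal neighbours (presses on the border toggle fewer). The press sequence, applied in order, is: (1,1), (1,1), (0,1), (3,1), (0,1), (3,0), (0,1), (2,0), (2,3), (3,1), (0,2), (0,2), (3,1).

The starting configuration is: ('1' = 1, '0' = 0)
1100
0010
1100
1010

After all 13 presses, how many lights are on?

[0] 1100
0010
1100
1010
[1] 1000
1100
1000
1010
[2] 1100
0010
1100
1010
[3] 0010
0110
1100
1010
[4] 0010
0110
1000
0100
[5] 1100
0010
1000
0100
[6] 1100
0010
0000
1000
[7] 0010
0110
0000
1000
[8] 0010
1110
1100
0000
[9] 0010
1111
1111
0001
[10] 0010
1111
1011
1111
[11] 0101
1101
1011
1111
[12] 0010
1111
1011
1111
[13] 0010
1111
1111
0001

10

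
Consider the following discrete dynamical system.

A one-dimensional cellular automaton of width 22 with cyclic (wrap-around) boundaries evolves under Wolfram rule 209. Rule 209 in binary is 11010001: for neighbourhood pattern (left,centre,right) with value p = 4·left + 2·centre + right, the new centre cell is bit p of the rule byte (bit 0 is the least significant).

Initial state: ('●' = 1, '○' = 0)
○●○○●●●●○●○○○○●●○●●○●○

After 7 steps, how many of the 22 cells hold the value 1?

t=0: ○●○○●●●●○●○○○○●●○●●○●○
t=1: ○○●○○●●●○○●●●○○●○○●○○●
t=2: ●○○●○○●●●○○●●●○○●○○●○○
t=3: ○●○○●○○●●●○○●●●○○●○○●○
t=4: ○○●○○●○○●●●○○●●●○○●○○●
t=5: ●○○●○○●○○●●●○○●●●○○●○○
t=6: ○●○○●○○●○○●●●○○●●●○○●○
t=7: ○○●○○●○○●○○●●●○○●●●○○●

10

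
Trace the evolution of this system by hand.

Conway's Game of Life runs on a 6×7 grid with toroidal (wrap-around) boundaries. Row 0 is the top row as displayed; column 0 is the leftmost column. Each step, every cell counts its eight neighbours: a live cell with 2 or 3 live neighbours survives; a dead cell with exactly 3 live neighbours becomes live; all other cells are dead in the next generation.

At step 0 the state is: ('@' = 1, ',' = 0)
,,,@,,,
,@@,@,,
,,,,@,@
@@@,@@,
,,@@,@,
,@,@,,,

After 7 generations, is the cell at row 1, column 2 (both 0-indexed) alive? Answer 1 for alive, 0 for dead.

k=0  ,,,@,,,
,@@,@,,
,,,,@,@
@@@,@@,
,,@@,@,
,@,@,,,
k=1  ,@,@@,,
,,@,@@,
,,,,@,@
@@@,,,,
@,,,,@@
,,,@,,,
k=2  ,,,,,@,
,,@,,,,
@,@,@,@
,@,,,,,
@,@,,,@
@,@@,@@
k=3  ,@@@@@,
,@,@,@@
@,@@,,,
,,@@,@,
,,@@,@,
@,@@@@,
k=4  ,,,,,,,
,,,,,@@
@,,,,@,
,,,,,,@
,,,,,@,
,,,,,,,
k=5  ,,,,,,,
,,,,,@@
@,,,,@,
,,,,,@@
,,,,,,,
,,,,,,,
k=6  ,,,,,,,
,,,,,@@
@,,,@,,
,,,,,@@
,,,,,,,
,,,,,,,
k=7  ,,,,,,,
,,,,,@@
@,,,@,,
,,,,,@@
,,,,,,,
,,,,,,,

0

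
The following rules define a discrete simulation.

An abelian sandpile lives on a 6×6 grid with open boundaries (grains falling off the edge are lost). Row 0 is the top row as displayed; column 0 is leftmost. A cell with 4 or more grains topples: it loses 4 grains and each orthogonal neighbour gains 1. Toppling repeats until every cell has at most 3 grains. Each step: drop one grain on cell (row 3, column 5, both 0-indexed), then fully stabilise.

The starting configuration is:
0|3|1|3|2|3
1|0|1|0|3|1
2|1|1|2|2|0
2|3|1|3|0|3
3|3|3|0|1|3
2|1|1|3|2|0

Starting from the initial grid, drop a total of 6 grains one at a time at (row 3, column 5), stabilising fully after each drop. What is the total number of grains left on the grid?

k=0  0|3|1|3|2|3
1|0|1|0|3|1
2|1|1|2|2|0
2|3|1|3|0|3
3|3|3|0|1|3
2|1|1|3|2|0
k=1  0|3|1|3|2|3
1|0|1|0|3|1
2|1|1|2|2|1
2|3|1|3|1|1
3|3|3|0|2|0
2|1|1|3|2|1
k=2  0|3|1|3|2|3
1|0|1|0|3|1
2|1|1|2|2|1
2|3|1|3|1|2
3|3|3|0|2|0
2|1|1|3|2|1
k=3  0|3|1|3|2|3
1|0|1|0|3|1
2|1|1|2|2|1
2|3|1|3|1|3
3|3|3|0|2|0
2|1|1|3|2|1
k=4  0|3|1|3|2|3
1|0|1|0|3|1
2|1|1|2|2|2
2|3|1|3|2|0
3|3|3|0|2|1
2|1|1|3|2|1
k=5  0|3|1|3|2|3
1|0|1|0|3|1
2|1|1|2|2|2
2|3|1|3|2|1
3|3|3|0|2|1
2|1|1|3|2|1
k=6  0|3|1|3|2|3
1|0|1|0|3|1
2|1|1|2|2|2
2|3|1|3|2|2
3|3|3|0|2|1
2|1|1|3|2|1

63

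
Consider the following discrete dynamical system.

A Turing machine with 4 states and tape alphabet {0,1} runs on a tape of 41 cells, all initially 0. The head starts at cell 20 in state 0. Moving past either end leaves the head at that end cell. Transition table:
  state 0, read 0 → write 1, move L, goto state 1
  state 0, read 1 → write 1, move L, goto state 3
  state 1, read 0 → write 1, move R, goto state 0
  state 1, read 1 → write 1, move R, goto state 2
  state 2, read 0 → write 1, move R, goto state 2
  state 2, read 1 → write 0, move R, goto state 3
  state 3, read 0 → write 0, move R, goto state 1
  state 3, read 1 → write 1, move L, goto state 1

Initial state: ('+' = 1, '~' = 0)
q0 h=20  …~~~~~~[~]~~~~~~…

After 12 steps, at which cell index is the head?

16

gen 0: q0 h=20  …~~~~~~[~]~~~~~~…
gen 1: q1 h=19  …~~~~~~[~]+~~~~~…
gen 2: q0 h=20  …~~~~~+[+]~~~~~~…
gen 3: q3 h=19  …~~~~~~[+]+~~~~~…
gen 4: q1 h=18  …~~~~~~[~]++~~~~…
gen 5: q0 h=19  …~~~~~+[+]+~~~~~…
gen 6: q3 h=18  …~~~~~~[+]++~~~~…
gen 7: q1 h=17  …~~~~~~[~]+++~~~…
gen 8: q0 h=18  …~~~~~+[+]++~~~~…
gen 9: q3 h=17  …~~~~~~[+]+++~~~…
gen 10: q1 h=16  …~~~~~~[~]++++~~…
gen 11: q0 h=17  …~~~~~+[+]+++~~~…
gen 12: q3 h=16  …~~~~~~[+]++++~~…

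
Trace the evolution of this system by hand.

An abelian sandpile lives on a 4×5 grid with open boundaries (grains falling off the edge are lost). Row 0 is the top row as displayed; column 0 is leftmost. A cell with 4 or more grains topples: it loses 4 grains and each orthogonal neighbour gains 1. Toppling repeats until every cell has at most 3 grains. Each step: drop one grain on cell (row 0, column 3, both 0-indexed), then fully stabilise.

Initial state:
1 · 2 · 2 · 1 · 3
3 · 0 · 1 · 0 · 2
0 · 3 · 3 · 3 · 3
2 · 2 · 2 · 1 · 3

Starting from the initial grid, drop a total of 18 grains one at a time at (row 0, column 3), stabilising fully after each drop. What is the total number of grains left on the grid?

38

[0] 1 · 2 · 2 · 1 · 3
3 · 0 · 1 · 0 · 2
0 · 3 · 3 · 3 · 3
2 · 2 · 2 · 1 · 3
[1] 1 · 2 · 2 · 2 · 3
3 · 0 · 1 · 0 · 2
0 · 3 · 3 · 3 · 3
2 · 2 · 2 · 1 · 3
[2] 1 · 2 · 2 · 3 · 3
3 · 0 · 1 · 0 · 2
0 · 3 · 3 · 3 · 3
2 · 2 · 2 · 1 · 3
[3] 1 · 2 · 3 · 1 · 0
3 · 0 · 1 · 1 · 3
0 · 3 · 3 · 3 · 3
2 · 2 · 2 · 1 · 3
[4] 1 · 2 · 3 · 2 · 0
3 · 0 · 1 · 1 · 3
0 · 3 · 3 · 3 · 3
2 · 2 · 2 · 1 · 3
[5] 1 · 2 · 3 · 3 · 0
3 · 0 · 1 · 1 · 3
0 · 3 · 3 · 3 · 3
2 · 2 · 2 · 1 · 3
[6] 1 · 3 · 0 · 1 · 1
3 · 0 · 2 · 2 · 3
0 · 3 · 3 · 3 · 3
2 · 2 · 2 · 1 · 3
[7] 1 · 3 · 0 · 2 · 1
3 · 0 · 2 · 2 · 3
0 · 3 · 3 · 3 · 3
2 · 2 · 2 · 1 · 3
[8] 1 · 3 · 0 · 3 · 1
3 · 0 · 2 · 2 · 3
0 · 3 · 3 · 3 · 3
2 · 2 · 2 · 1 · 3
[9] 1 · 3 · 1 · 0 · 2
3 · 0 · 2 · 3 · 3
0 · 3 · 3 · 3 · 3
2 · 2 · 2 · 1 · 3
[10] 1 · 3 · 1 · 1 · 2
3 · 0 · 2 · 3 · 3
0 · 3 · 3 · 3 · 3
2 · 2 · 2 · 1 · 3
[11] 1 · 3 · 1 · 2 · 2
3 · 0 · 2 · 3 · 3
0 · 3 · 3 · 3 · 3
2 · 2 · 2 · 1 · 3
[12] 1 · 3 · 1 · 3 · 2
3 · 0 · 2 · 3 · 3
0 · 3 · 3 · 3 · 3
2 · 2 · 2 · 1 · 3
[13] 1 · 3 · 3 · 2 · 0
3 · 2 · 0 · 3 · 2
1 · 0 · 2 · 2 · 2
2 · 3 · 3 · 3 · 0
[14] 1 · 3 · 3 · 3 · 0
3 · 2 · 0 · 3 · 2
1 · 0 · 2 · 2 · 2
2 · 3 · 3 · 3 · 0
[15] 2 · 0 · 1 · 2 · 1
3 · 3 · 2 · 0 · 3
1 · 0 · 2 · 3 · 2
2 · 3 · 3 · 3 · 0
[16] 2 · 0 · 1 · 3 · 1
3 · 3 · 2 · 0 · 3
1 · 0 · 2 · 3 · 2
2 · 3 · 3 · 3 · 0
[17] 2 · 0 · 2 · 0 · 2
3 · 3 · 2 · 1 · 3
1 · 0 · 2 · 3 · 2
2 · 3 · 3 · 3 · 0
[18] 2 · 0 · 2 · 1 · 2
3 · 3 · 2 · 1 · 3
1 · 0 · 2 · 3 · 2
2 · 3 · 3 · 3 · 0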